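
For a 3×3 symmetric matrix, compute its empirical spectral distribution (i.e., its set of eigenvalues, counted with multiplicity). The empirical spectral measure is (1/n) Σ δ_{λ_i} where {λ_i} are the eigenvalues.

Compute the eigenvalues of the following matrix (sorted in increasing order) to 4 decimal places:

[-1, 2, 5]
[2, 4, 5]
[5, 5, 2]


Since M is real symmetric, all three eigenvalues are real; they are the roots of det(λI − M) = λ³ − (tr M) λ² + s λ − det M, where s is the sum of the principal 2×2 minors.
tr M = -1 + 4 + 2 = 5.
s = ((-1)·4 − 2²) + ((-1)·2 − 5²) + (4·2 − 5²) = -8 + (-27) + (-17) = -52.
det M (expand along row 1) = (-1)·(-17) − 2·(-21) + 5·(-10) = 9.
Characteristic polynomial: λ³ − 5λ² − 52λ − 9 = 0.
Substitute λ = y + (tr M)/3 = y + 1.666667 to remove the quadratic term: y³ + p·y + q = 0 with p = s − (tr M)²/3 = -60.333333 and q = −2(tr M)³/27 + (tr M)·s/3 − det M = -104.925926.
Three real roots ⇒ use the trigonometric (Viète) form: r = 2√(−p/3) = 8.969083, φ = arccos(3q/(p·r)) = arccos(0.581700) = 0.949980 rad.
y_k = r·cos(φ/3 − 2πk/3) for k = 0, 1, 2 gives y = 8.523147, -1.842833, -6.680314.
λ_k = y_k + 1.666667 gives λ = 10.1898, -0.1762, -5.0136 (check: the sum is 5.0000 = tr M).

Eigenvalues sorted in increasing order: [-5.0136, -0.1762, 10.1898].


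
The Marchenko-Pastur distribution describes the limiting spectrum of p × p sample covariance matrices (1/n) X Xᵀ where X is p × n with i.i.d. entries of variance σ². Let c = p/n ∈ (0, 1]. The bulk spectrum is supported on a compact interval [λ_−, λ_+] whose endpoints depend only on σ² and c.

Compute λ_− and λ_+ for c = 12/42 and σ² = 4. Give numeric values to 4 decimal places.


c = 12/42 = 0.285714; √c = 0.534522.
λ_− = σ² (1 − √c)² = 4 · (1 − 0.534522)² = 4 · (0.465478)² = 0.866677.
λ_+ = σ² (1 + √c)² = 4 · (1 + 0.534522)² = 4 · (1.534522)² = 9.419037.

Rounded to 4 decimal places: λ_− ≈ 0.8667, λ_+ ≈ 9.4190.


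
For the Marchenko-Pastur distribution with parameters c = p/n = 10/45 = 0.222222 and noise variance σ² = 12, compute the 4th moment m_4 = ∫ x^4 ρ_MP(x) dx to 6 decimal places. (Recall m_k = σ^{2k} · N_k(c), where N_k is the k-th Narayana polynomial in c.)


E[X⁴] = σ⁸ (1 + 6c + 6c² + c³) (fourth MP moment). With σ² = 12 (so σ⁸ = 20736) and c = 10/45 = 0.222222: E[X⁴] = 20736 · (1 + 6·0.222222 + 6·(0.222222)² + (0.222222)³) = 20736 · 2.640604.

So E[X^4] = 54755.555556.


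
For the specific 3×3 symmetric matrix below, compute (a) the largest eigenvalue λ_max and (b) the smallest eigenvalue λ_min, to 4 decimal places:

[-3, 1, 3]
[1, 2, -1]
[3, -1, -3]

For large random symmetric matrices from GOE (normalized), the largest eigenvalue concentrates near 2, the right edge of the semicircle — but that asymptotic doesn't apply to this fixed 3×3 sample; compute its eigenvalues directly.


Since M is real symmetric, all three eigenvalues are real; they are the roots of det(λI − M) = λ³ − (tr M) λ² + s λ − det M, where s is the sum of the principal 2×2 minors.
tr M = -3 + 2 + (-3) = -4.
s = ((-3)·2 − 1²) + ((-3)·(-3) − 3²) + (2·(-3) − (-1)²) = -7 + 0 + (-7) = -14.
det M (expand along row 1) = (-3)·(-7) − 1·0 + 3·(-7) = 0.
Characteristic polynomial: λ³ + 4λ² − 14λ = 0.
Substitute λ = y + (tr M)/3 = y − 1.333333 to remove the quadratic term: y³ + p·y + q = 0 with p = s − (tr M)²/3 = -19.333333 and q = −2(tr M)³/27 + (tr M)·s/3 − det M = 23.407407.
Three real roots ⇒ use the trigonometric (Viète) form: r = 2√(−p/3) = 5.077182, φ = arccos(3q/(p·r)) = arccos(-0.715394) = 2.367984 rad.
y_k = r·cos(φ/3 − 2πk/3) for k = 0, 1, 2 gives y = 3.575974, 1.333333, -4.909307.
λ_k = y_k − 1.333333 gives λ = 2.2426, 0.0000, -6.2426 (check: the sum is -4.0000 = tr M).

Hence λ_max = 2.2426 and λ_min = -6.2426.


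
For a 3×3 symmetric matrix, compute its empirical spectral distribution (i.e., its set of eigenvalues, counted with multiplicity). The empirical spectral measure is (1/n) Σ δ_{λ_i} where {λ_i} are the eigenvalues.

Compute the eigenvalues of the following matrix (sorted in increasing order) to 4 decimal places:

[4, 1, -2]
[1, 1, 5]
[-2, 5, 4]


Since M is real symmetric, all three eigenvalues are real; they are the roots of det(λI − M) = λ³ − (tr M) λ² + s λ − det M, where s is the sum of the principal 2×2 minors.
tr M = 4 + 1 + 4 = 9.
s = (4·1 − 1²) + (4·4 − (-2)²) + (1·4 − 5²) = 3 + 12 + (-21) = -6.
det M (expand along row 1) = 4·(-21) − 1·14 + (-2)·7 = -112.
Characteristic polynomial: λ³ − 9λ² − 6λ + 112 = 0.
Substitute λ = y + (tr M)/3 = y + 3.000000 to remove the quadratic term: y³ + p·y + q = 0 with p = s − (tr M)²/3 = -33.000000 and q = −2(tr M)³/27 + (tr M)·s/3 − det M = 40.000000.
Three real roots ⇒ use the trigonometric (Viète) form: r = 2√(−p/3) = 6.633250, φ = arccos(3q/(p·r)) = arccos(-0.548202) = 2.151010 rad.
y_k = r·cos(φ/3 − 2πk/3) for k = 0, 1, 2 gives y = 5.000000, 1.274917, -6.274917.
λ_k = y_k + 3.000000 gives λ = 8.0000, 4.2749, -3.2749 (check: the sum is 9.0000 = tr M).

Eigenvalues sorted in increasing order: [-3.2749, 4.2749, 8.0000].


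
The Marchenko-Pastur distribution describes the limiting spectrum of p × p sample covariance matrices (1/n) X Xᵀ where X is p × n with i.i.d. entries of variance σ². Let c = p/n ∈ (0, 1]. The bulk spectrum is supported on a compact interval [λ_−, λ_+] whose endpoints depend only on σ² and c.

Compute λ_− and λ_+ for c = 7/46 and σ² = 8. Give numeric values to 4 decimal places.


c = 7/46 = 0.152174; √c = 0.390095.
λ_− = σ² (1 − √c)² = 8 · (1 − 0.390095)² = 8 · (0.609905)² = 2.975875.
λ_+ = σ² (1 + √c)² = 8 · (1 + 0.390095)² = 8 · (1.390095)² = 15.458907.

Rounded to 4 decimal places: λ_− ≈ 2.9759, λ_+ ≈ 15.4589.


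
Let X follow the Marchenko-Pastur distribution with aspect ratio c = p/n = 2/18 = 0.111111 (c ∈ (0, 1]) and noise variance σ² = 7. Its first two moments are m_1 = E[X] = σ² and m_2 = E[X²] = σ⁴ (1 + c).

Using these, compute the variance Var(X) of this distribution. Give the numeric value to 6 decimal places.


m_1 = E[X] = σ² = 7, so m_1² = 49.
m_2 = E[X²] = σ⁴ (1 + c) = 49 · (1 + 0.111111) = 49 · 1.111111 = 54.444444.
(Note m_2 − m_1² simplifies to c · σ⁴ = 0.111111 · 49.)

Var(X) = m_2 − m_1² = 54.444444 − 49 = 5.444444.


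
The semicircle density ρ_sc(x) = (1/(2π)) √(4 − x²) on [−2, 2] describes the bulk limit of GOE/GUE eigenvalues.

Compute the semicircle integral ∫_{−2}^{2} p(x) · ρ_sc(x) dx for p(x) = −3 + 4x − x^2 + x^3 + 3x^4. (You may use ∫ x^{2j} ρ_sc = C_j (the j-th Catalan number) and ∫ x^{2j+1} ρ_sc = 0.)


Write p(x) = Σ a_i x^i, split into monomials and integrate each against ρ_sc separately.
Using ∫ x^{2j} ρ_sc = C_j = (1/(j+1)) C(2j, j) (Catalan numbers) and ∫ x^{2j+1} ρ_sc = 0 (odd monomials vanish by symmetry):
  i = 0 (even): a_0 · C_{0} = -3 · 1 = -3
  i = 1 (odd): ∫ x^1 ρ_sc = 0 (vanishes)
  i = 2 (even): a_2 · C_{1} = -1 · 1 = -1
  i = 3 (odd): ∫ x^3 ρ_sc = 0 (vanishes)
  i = 4 (even): a_4 · C_{2} = 3 · 2 = 6

Summing the contributions: ∫_{−2}^{2} p(x) ρ_sc(x) dx = (-3) + (-1) + 6 = 2.


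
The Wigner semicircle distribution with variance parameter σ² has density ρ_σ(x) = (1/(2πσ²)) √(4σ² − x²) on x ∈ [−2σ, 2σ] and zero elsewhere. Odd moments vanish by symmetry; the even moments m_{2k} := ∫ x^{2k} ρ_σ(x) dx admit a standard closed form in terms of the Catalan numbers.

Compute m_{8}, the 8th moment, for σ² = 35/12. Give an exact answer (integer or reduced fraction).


By the scaled semicircle moment identity, m_{2k} = σ^{2k} · C_k with k = 4.
C_4 = (1/(k+1)) · C(2k, k) = (1/5) · C(8, 4) = (1/5) · 70 = 14.
σ^{2k} = (σ²)^k = (35/12)^4 = 1500625/20736.

Therefore m_{8} = σ^{8} · C_4 = (1500625/20736) · 14 = 10504375/10368.


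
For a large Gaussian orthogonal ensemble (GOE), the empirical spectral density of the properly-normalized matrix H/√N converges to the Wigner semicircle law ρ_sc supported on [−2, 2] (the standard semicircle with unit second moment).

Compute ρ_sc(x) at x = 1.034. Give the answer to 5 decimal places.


ρ_sc(x) = (1/(2π)) √(4 − x²). With x = 1.034:
  4 − x² = 4 − (1.034)² = 4 − 1.069156 = 2.930844.
  √(4 − x²) = 1.711971.
  1/(2π) = 0.159155.
  ρ_sc(1.034) = 0.159155 · 1.711971 = 0.272469.

Rounded to 5 decimal places: ρ_sc(1.034) ≈ 0.27247.


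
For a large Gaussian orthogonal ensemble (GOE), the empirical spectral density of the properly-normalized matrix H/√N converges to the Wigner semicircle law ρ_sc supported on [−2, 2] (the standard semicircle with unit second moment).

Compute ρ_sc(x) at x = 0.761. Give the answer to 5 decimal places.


ρ_sc(x) = (1/(2π)) √(4 − x²). With x = 0.761:
  4 − x² = 4 − (0.761)² = 4 − 0.579121 = 3.420879.
  √(4 − x²) = 1.849562.
  1/(2π) = 0.159155.
  ρ_sc(0.761) = 0.159155 · 1.849562 = 0.294367.

Rounded to 5 decimal places: ρ_sc(0.761) ≈ 0.29437.


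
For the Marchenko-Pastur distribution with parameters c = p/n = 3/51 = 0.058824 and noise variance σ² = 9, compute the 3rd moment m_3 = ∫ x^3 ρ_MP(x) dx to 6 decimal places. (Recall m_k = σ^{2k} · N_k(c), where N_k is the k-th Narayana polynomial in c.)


E[X³] = σ⁶ (1 + 3c + c²) (third MP moment). With σ² = 9 (so σ⁶ = 729) and c = 3/51 = 0.058824: E[X³] = 729 · (1 + 3·0.058824 + (0.058824)²) = 729 · 1.179931.

So E[X^3] = 860.169550.


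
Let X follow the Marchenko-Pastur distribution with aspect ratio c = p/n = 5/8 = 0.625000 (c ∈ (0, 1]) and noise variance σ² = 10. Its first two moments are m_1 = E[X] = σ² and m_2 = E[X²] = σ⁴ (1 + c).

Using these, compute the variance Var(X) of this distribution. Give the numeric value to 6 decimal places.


m_1 = E[X] = σ² = 10, so m_1² = 100.
m_2 = E[X²] = σ⁴ (1 + c) = 100 · (1 + 0.625000) = 100 · 1.625000 = 162.500000.
(Note m_2 − m_1² simplifies to c · σ⁴ = 0.625000 · 100.)

Var(X) = m_2 − m_1² = 162.500000 − 100 = 62.500000.


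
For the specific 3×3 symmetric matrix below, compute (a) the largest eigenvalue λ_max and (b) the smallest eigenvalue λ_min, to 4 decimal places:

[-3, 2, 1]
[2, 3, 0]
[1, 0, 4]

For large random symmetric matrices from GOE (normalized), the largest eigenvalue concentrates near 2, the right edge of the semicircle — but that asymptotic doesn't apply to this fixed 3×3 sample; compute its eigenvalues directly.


Since M is real symmetric, all three eigenvalues are real; they are the roots of det(λI − M) = λ³ − (tr M) λ² + s λ − det M, where s is the sum of the principal 2×2 minors.
tr M = -3 + 3 + 4 = 4.
s = ((-3)·3 − 2²) + ((-3)·4 − 1²) + (3·4 − 0²) = -13 + (-13) + 12 = -14.
det M (expand along row 1) = (-3)·12 − 2·8 + 1·(-3) = -55.
Characteristic polynomial: λ³ − 4λ² − 14λ + 55 = 0.
Substitute λ = y + (tr M)/3 = y + 1.333333 to remove the quadratic term: y³ + p·y + q = 0 with p = s − (tr M)²/3 = -19.333333 and q = −2(tr M)³/27 + (tr M)·s/3 − det M = 31.592593.
Three real roots ⇒ use the trigonometric (Viète) form: r = 2√(−p/3) = 5.077182, φ = arccos(3q/(p·r)) = arccos(-0.965555) = 2.878365 rad.
y_k = r·cos(φ/3 − 2πk/3) for k = 0, 1, 2 gives y = 2.914132, 2.143518, -5.057651.
λ_k = y_k + 1.333333 gives λ = 4.2475, 3.4769, -3.7243 (check: the sum is 4.0000 = tr M).

Hence λ_max = 4.2475 and λ_min = -3.7243.


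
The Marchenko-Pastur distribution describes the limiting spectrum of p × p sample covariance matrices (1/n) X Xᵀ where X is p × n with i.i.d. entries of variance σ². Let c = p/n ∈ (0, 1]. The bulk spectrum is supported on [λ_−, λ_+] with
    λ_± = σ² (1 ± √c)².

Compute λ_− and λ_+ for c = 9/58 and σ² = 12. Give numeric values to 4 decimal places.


c = 9/58 = 0.155172; √c = 0.393919.
λ_− = σ² (1 − √c)² = 12 · (1 − 0.393919)² = 12 · (0.606081)² = 4.408006.
λ_+ = σ² (1 + √c)² = 12 · (1 + 0.393919)² = 12 · (1.393919)² = 23.316132.

Rounded to 4 decimal places: λ_− ≈ 4.4080, λ_+ ≈ 23.3161.


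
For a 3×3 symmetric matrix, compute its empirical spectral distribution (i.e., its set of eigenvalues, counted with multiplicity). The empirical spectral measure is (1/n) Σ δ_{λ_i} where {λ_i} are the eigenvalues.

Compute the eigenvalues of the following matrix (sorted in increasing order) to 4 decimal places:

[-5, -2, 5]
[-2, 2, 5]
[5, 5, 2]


Since M is real symmetric, all three eigenvalues are real; they are the roots of det(λI − M) = λ³ − (tr M) λ² + s λ − det M, where s is the sum of the principal 2×2 minors.
tr M = -5 + 2 + 2 = -1.
s = ((-5)·2 − (-2)²) + ((-5)·2 − 5²) + (2·2 − 5²) = -14 + (-35) + (-21) = -70.
det M (expand along row 1) = (-5)·(-21) − (-2)·(-29) + 5·(-20) = -53.
Characteristic polynomial: λ³ + λ² − 70λ + 53 = 0.
Substitute λ = y + (tr M)/3 = y − 0.333333 to remove the quadratic term: y³ + p·y + q = 0 with p = s − (tr M)²/3 = -70.333333 and q = −2(tr M)³/27 + (tr M)·s/3 − det M = 76.407407.
Three real roots ⇒ use the trigonometric (Viète) form: r = 2√(−p/3) = 9.683893, φ = arccos(3q/(p·r)) = arccos(-0.336547) = 1.914044 rad.
y_k = r·cos(φ/3 − 2πk/3) for k = 0, 1, 2 gives y = 7.778876, 1.105575, -8.884451.
λ_k = y_k − 0.333333 gives λ = 7.4455, 0.7722, -9.2178 (check: the sum is -1.0000 = tr M).

Eigenvalues sorted in increasing order: [-9.2178, 0.7722, 7.4455].


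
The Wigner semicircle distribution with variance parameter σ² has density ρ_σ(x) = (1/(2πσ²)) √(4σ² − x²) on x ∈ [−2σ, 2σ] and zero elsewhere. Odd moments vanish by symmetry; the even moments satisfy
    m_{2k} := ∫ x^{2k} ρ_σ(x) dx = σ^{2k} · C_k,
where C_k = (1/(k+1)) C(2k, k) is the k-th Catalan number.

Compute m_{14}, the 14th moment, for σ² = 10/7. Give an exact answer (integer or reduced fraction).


By the scaled semicircle moment identity, m_{2k} = σ^{2k} · C_k with k = 7.
C_7 = (1/(k+1)) · C(2k, k) = (1/8) · C(14, 7) = (1/8) · 3432 = 429.
σ^{2k} = (σ²)^k = (10/7)^7 = 10000000/823543.

Therefore m_{14} = σ^{14} · C_7 = (10000000/823543) · 429 = 4290000000/823543.


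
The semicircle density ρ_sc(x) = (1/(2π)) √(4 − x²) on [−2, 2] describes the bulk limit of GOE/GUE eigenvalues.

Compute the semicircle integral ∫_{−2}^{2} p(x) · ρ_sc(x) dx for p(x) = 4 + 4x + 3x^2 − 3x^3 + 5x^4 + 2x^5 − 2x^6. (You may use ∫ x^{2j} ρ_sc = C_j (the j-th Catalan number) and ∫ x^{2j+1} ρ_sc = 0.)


Write p(x) = Σ a_i x^i, split into monomials and integrate each against ρ_sc separately.
Using ∫ x^{2j} ρ_sc = C_j = (1/(j+1)) C(2j, j) (Catalan numbers) and ∫ x^{2j+1} ρ_sc = 0 (odd monomials vanish by symmetry):
  i = 0 (even): a_0 · C_{0} = 4 · 1 = 4
  i = 1 (odd): ∫ x^1 ρ_sc = 0 (vanishes)
  i = 2 (even): a_2 · C_{1} = 3 · 1 = 3
  i = 3 (odd): ∫ x^3 ρ_sc = 0 (vanishes)
  i = 4 (even): a_4 · C_{2} = 5 · 2 = 10
  i = 5 (odd): ∫ x^5 ρ_sc = 0 (vanishes)
  i = 6 (even): a_6 · C_{3} = -2 · 5 = -10

Summing the contributions: ∫_{−2}^{2} p(x) ρ_sc(x) dx = 4 + 3 + 10 + (-10) = 7.


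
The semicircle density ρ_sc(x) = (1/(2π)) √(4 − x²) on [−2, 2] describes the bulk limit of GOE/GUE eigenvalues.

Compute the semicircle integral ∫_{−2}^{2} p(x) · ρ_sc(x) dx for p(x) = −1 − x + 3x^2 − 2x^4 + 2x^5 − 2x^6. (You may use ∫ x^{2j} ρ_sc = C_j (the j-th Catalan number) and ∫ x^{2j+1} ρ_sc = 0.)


Write p(x) = Σ a_i x^i, split into monomials and integrate each against ρ_sc separately.
Using ∫ x^{2j} ρ_sc = C_j = (1/(j+1)) C(2j, j) (Catalan numbers) and ∫ x^{2j+1} ρ_sc = 0 (odd monomials vanish by symmetry):
  i = 0 (even): a_0 · C_{0} = -1 · 1 = -1
  i = 1 (odd): ∫ x^1 ρ_sc = 0 (vanishes)
  i = 2 (even): a_2 · C_{1} = 3 · 1 = 3
  i = 4 (even): a_4 · C_{2} = -2 · 2 = -4
  i = 5 (odd): ∫ x^5 ρ_sc = 0 (vanishes)
  i = 6 (even): a_6 · C_{3} = -2 · 5 = -10

Summing the contributions: ∫_{−2}^{2} p(x) ρ_sc(x) dx = (-1) + 3 + (-4) + (-10) = -12.


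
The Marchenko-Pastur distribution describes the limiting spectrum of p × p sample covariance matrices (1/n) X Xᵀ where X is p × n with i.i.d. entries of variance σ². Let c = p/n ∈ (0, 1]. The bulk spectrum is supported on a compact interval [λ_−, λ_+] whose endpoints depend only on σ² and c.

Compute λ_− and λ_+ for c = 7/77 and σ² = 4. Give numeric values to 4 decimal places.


c = 7/77 = 0.090909; √c = 0.301511.
λ_− = σ² (1 − √c)² = 4 · (1 − 0.301511)² = 4 · (0.698489)² = 1.951546.
λ_+ = σ² (1 + √c)² = 4 · (1 + 0.301511)² = 4 · (1.301511)² = 6.775727.

Rounded to 4 decimal places: λ_− ≈ 1.9515, λ_+ ≈ 6.7757.


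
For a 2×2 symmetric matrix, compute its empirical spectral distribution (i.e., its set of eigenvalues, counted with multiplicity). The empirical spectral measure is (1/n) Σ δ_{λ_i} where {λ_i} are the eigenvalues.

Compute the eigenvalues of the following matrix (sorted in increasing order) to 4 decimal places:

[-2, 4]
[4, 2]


Since M is real symmetric, both eigenvalues are real; they are the roots of det(λI − M) = λ² − (tr M) λ + det M.
tr M = -2 + 2 = 0.
det M = (-2)·2 − 4² = -4 − 16 = -20.
Characteristic polynomial: λ² − 20 = 0.
Discriminant Δ = (tr M)² − 4·det M = 0 − (-80) = 80; √Δ = 8.944272.
λ = (tr M ± √Δ)/2 = (0 ± 8.944272)/2, giving (tr M − √Δ)/2 = -4.4721 and (tr M + √Δ)/2 = 4.4721.

Eigenvalues sorted in increasing order: [-4.4721, 4.4721].


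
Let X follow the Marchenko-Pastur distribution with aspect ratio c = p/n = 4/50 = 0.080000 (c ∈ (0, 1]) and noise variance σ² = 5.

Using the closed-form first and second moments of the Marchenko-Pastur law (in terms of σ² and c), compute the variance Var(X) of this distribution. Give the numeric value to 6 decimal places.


Recall the MP moments m_1 = E[X] = σ² and m_2 = E[X²] = σ⁴ (1 + c).
m_1 = E[X] = σ² = 5, so m_1² = 25.
m_2 = E[X²] = σ⁴ (1 + c) = 25 · (1 + 0.080000) = 25 · 1.080000 = 27.000000.
(Note m_2 − m_1² simplifies to c · σ⁴ = 0.080000 · 25.)

Var(X) = m_2 − m_1² = 27.000000 − 25 = 2.000000.


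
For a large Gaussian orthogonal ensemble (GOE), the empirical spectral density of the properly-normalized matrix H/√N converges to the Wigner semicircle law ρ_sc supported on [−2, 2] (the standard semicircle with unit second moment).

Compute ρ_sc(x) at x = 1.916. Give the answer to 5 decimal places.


ρ_sc(x) = (1/(2π)) √(4 − x²). With x = 1.916:
  4 − x² = 4 − (1.916)² = 4 − 3.671056 = 0.328944.
  √(4 − x²) = 0.573536.
  1/(2π) = 0.159155.
  ρ_sc(1.916) = 0.159155 · 0.573536 = 0.091281.

Rounded to 5 decimal places: ρ_sc(1.916) ≈ 0.09128.


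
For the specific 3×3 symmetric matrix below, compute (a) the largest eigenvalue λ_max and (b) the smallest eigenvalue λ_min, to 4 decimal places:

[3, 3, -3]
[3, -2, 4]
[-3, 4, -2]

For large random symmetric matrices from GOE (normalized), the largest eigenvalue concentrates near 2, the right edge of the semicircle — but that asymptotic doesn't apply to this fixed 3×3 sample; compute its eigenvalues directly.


Since M is real symmetric, all three eigenvalues are real; they are the roots of det(λI − M) = λ³ − (tr M) λ² + s λ − det M, where s is the sum of the principal 2×2 minors.
tr M = 3 + (-2) + (-2) = -1.
s = (3·(-2) − 3²) + (3·(-2) − (-3)²) + ((-2)·(-2) − 4²) = -15 + (-15) + (-12) = -42.
det M (expand along row 1) = 3·(-12) − 3·6 + (-3)·6 = -72.
Characteristic polynomial: λ³ + λ² − 42λ + 72 = 0.
Substitute λ = y + (tr M)/3 = y − 0.333333 to remove the quadratic term: y³ + p·y + q = 0 with p = s − (tr M)²/3 = -42.333333 and q = −2(tr M)³/27 + (tr M)·s/3 − det M = 86.074074.
Three real roots ⇒ use the trigonometric (Viète) form: r = 2√(−p/3) = 7.512952, φ = arccos(3q/(p·r)) = arccos(-0.811896) = 2.518189 rad.
y_k = r·cos(φ/3 − 2πk/3) for k = 0, 1, 2 gives y = 5.017992, 2.333333, -7.351325.
λ_k = y_k − 0.333333 gives λ = 4.6847, 2.0000, -7.6847 (check: the sum is -1.0000 = tr M).

Hence λ_max = 4.6847 and λ_min = -7.6847.


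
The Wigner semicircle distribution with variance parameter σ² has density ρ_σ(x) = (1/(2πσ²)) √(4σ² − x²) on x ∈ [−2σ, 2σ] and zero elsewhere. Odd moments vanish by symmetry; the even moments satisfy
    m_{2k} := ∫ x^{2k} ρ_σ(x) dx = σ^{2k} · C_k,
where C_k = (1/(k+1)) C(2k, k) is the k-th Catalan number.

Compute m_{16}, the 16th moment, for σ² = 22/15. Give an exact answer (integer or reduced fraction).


By the scaled semicircle moment identity, m_{2k} = σ^{2k} · C_k with k = 8.
C_8 = (1/(k+1)) · C(2k, k) = (1/9) · C(16, 8) = (1/9) · 12870 = 1430.
σ^{2k} = (σ²)^k = (22/15)^8 = 54875873536/2562890625.

Therefore m_{16} = σ^{16} · C_8 = (54875873536/2562890625) · 1430 = 15694499831296/512578125.


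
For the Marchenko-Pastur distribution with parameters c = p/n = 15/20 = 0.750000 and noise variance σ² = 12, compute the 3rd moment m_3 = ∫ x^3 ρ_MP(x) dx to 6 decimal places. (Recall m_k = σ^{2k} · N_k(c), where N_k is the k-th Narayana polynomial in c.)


E[X³] = σ⁶ (1 + 3c + c²) (third MP moment). With σ² = 12 (so σ⁶ = 1728) and c = 15/20 = 0.750000: E[X³] = 1728 · (1 + 3·0.750000 + (0.750000)²) = 1728 · 3.812500.

So E[X^3] = 6588.000000.


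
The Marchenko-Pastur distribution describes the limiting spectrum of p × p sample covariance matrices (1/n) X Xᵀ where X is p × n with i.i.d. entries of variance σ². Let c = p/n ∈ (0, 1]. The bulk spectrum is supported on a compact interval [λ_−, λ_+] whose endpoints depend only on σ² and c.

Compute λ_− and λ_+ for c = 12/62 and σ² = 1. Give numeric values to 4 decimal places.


c = 12/62 = 0.193548; √c = 0.439941.
λ_− = σ² (1 − √c)² = 1 · (1 − 0.439941)² = 1 · (0.560059)² = 0.313666.
λ_+ = σ² (1 + √c)² = 1 · (1 + 0.439941)² = 1 · (1.439941)² = 2.073431.

Rounded to 4 decimal places: λ_− ≈ 0.3137, λ_+ ≈ 2.0734.


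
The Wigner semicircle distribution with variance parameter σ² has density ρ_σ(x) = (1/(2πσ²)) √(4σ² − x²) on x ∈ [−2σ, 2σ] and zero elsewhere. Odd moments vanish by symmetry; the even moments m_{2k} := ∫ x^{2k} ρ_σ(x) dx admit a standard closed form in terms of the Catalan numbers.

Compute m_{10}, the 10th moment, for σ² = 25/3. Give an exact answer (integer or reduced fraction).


By the scaled semicircle moment identity, m_{2k} = σ^{2k} · C_k with k = 5.
C_5 = (1/(k+1)) · C(2k, k) = (1/6) · C(10, 5) = (1/6) · 252 = 42.
σ^{2k} = (σ²)^k = (25/3)^5 = 9765625/243.

Therefore m_{10} = σ^{10} · C_5 = (9765625/243) · 42 = 136718750/81.


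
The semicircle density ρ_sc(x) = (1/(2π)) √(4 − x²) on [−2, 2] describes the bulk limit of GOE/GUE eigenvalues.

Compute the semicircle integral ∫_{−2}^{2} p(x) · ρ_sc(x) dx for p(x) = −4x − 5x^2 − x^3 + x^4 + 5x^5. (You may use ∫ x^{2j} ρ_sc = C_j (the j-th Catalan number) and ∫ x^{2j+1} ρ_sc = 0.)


Write p(x) = Σ a_i x^i, split into monomials and integrate each against ρ_sc separately.
Using ∫ x^{2j} ρ_sc = C_j = (1/(j+1)) C(2j, j) (Catalan numbers) and ∫ x^{2j+1} ρ_sc = 0 (odd monomials vanish by symmetry):
  i = 1 (odd): ∫ x^1 ρ_sc = 0 (vanishes)
  i = 2 (even): a_2 · C_{1} = -5 · 1 = -5
  i = 3 (odd): ∫ x^3 ρ_sc = 0 (vanishes)
  i = 4 (even): a_4 · C_{2} = 1 · 2 = 2
  i = 5 (odd): ∫ x^5 ρ_sc = 0 (vanishes)

Summing the contributions: ∫_{−2}^{2} p(x) ρ_sc(x) dx = (-5) + 2 = -3.


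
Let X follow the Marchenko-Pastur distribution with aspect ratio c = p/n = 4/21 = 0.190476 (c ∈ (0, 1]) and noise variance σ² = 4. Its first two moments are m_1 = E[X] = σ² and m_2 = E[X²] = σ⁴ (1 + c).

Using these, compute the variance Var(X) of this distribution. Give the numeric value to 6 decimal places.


m_1 = E[X] = σ² = 4, so m_1² = 16.
m_2 = E[X²] = σ⁴ (1 + c) = 16 · (1 + 0.190476) = 16 · 1.190476 = 19.047619.
(Note m_2 − m_1² simplifies to c · σ⁴ = 0.190476 · 16.)

Var(X) = m_2 − m_1² = 19.047619 − 16 = 3.047619.


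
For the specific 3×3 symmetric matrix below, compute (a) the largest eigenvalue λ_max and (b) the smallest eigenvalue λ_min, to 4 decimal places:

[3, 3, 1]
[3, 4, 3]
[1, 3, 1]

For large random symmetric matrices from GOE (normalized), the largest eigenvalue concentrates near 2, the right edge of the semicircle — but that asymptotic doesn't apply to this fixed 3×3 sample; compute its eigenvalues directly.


Since M is real symmetric, all three eigenvalues are real; they are the roots of det(λI − M) = λ³ − (tr M) λ² + s λ − det M, where s is the sum of the principal 2×2 minors.
tr M = 3 + 4 + 1 = 8.
s = (3·4 − 3²) + (3·1 − 1²) + (4·1 − 3²) = 3 + 2 + (-5) = 0.
det M (expand along row 1) = 3·(-5) − 3·0 + 1·5 = -10.
Characteristic polynomial: λ³ − 8λ² + 10 = 0.
Substitute λ = y + (tr M)/3 = y + 2.666667 to remove the quadratic term: y³ + p·y + q = 0 with p = s − (tr M)²/3 = -21.333333 and q = −2(tr M)³/27 + (tr M)·s/3 − det M = -27.925926.
Three real roots ⇒ use the trigonometric (Viète) form: r = 2√(−p/3) = 5.333333, φ = arccos(3q/(p·r)) = arccos(0.736328) = 0.743169 rad.
y_k = r·cos(φ/3 − 2πk/3) for k = 0, 1, 2 gives y = 5.170524, -1.452745, -3.717779.
λ_k = y_k + 2.666667 gives λ = 7.8372, 1.2139, -1.0511 (check: the sum is 8.0000 = tr M).

Hence λ_max = 7.8372 and λ_min = -1.0511.


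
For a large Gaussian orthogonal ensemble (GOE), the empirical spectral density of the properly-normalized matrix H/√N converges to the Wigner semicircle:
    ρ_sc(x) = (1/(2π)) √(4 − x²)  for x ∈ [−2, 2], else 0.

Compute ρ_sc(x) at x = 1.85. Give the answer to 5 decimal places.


ρ_sc(x) = (1/(2π)) √(4 − x²). With x = 1.85:
  4 − x² = 4 − (1.85)² = 4 − 3.422500 = 0.577500.
  √(4 − x²) = 0.759934.
  1/(2π) = 0.159155.
  ρ_sc(1.85) = 0.159155 · 0.759934 = 0.120947.

Rounded to 5 decimal places: ρ_sc(1.85) ≈ 0.12095.


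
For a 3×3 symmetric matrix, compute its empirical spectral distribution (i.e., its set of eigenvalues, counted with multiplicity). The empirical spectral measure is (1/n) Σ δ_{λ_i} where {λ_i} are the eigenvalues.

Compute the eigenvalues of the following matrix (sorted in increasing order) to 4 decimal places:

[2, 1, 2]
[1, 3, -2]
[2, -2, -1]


Since M is real symmetric, all three eigenvalues are real; they are the roots of det(λI − M) = λ³ − (tr M) λ² + s λ − det M, where s is the sum of the principal 2×2 minors.
tr M = 2 + 3 + (-1) = 4.
s = (2·3 − 1²) + (2·(-1) − 2²) + (3·(-1) − (-2)²) = 5 + (-6) + (-7) = -8.
det M (expand along row 1) = 2·(-7) − 1·3 + 2·(-8) = -33.
Characteristic polynomial: λ³ − 4λ² − 8λ + 33 = 0.
Substitute λ = y + (tr M)/3 = y + 1.333333 to remove the quadratic term: y³ + p·y + q = 0 with p = s − (tr M)²/3 = -13.333333 and q = −2(tr M)³/27 + (tr M)·s/3 − det M = 17.592593.
Three real roots ⇒ use the trigonometric (Viète) form: r = 2√(−p/3) = 4.216370, φ = arccos(3q/(p·r)) = arccos(-0.938801) = 2.789930 rad.
y_k = r·cos(φ/3 − 2πk/3) for k = 0, 1, 2 gives y = 2.520769, 1.666667, -4.187435.
λ_k = y_k + 1.333333 gives λ = 3.8541, 3.0000, -2.8541 (check: the sum is 4.0000 = tr M).

Eigenvalues sorted in increasing order: [-2.8541, 3.0000, 3.8541].


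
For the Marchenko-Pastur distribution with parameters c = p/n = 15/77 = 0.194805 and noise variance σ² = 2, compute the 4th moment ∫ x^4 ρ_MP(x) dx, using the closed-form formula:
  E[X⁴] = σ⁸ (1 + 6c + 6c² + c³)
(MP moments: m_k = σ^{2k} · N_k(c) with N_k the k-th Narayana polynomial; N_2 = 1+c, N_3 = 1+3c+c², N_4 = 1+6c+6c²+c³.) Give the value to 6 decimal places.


E[X⁴] = σ⁸ (1 + 6c + 6c² + c³) (fourth MP moment). With σ² = 2 (so σ⁸ = 16) and c = 15/77 = 0.194805: E[X⁴] = 16 · (1 + 6·0.194805 + 6·(0.194805)² + (0.194805)³) = 16 · 2.403918.

So E[X^4] = 38.462692.


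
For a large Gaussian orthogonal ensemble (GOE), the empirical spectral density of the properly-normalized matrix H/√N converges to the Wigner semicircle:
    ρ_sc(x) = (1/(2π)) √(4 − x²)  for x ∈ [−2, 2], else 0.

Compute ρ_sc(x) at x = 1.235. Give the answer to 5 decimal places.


ρ_sc(x) = (1/(2π)) √(4 − x²). With x = 1.235:
  4 − x² = 4 − (1.235)² = 4 − 1.525225 = 2.474775.
  √(4 − x²) = 1.573142.
  1/(2π) = 0.159155.
  ρ_sc(1.235) = 0.159155 · 1.573142 = 0.250373.

Rounded to 5 decimal places: ρ_sc(1.235) ≈ 0.25037.


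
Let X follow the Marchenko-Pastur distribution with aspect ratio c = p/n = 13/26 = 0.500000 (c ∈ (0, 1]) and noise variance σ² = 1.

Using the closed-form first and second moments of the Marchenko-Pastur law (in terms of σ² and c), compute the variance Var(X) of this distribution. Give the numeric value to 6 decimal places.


Recall the MP moments m_1 = E[X] = σ² and m_2 = E[X²] = σ⁴ (1 + c).
m_1 = E[X] = σ² = 1, so m_1² = 1.
m_2 = E[X²] = σ⁴ (1 + c) = 1 · (1 + 0.500000) = 1 · 1.500000 = 1.500000.
(Note m_2 − m_1² simplifies to c · σ⁴ = 0.500000 · 1.)

Var(X) = m_2 − m_1² = 1.500000 − 1 = 0.500000.


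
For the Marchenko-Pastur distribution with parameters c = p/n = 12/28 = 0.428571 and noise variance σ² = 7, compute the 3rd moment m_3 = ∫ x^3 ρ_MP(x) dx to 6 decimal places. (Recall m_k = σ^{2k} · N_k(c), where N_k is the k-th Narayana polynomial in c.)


E[X³] = σ⁶ (1 + 3c + c²) (third MP moment). With σ² = 7 (so σ⁶ = 343) and c = 12/28 = 0.428571: E[X³] = 343 · (1 + 3·0.428571 + (0.428571)²) = 343 · 2.469388.

So E[X^3] = 847.000000.


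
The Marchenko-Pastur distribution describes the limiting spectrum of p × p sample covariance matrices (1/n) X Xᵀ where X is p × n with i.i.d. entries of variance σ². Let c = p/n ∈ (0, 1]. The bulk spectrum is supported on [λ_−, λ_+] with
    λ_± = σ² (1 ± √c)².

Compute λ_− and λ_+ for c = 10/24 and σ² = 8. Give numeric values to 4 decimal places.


c = 10/24 = 0.416667; √c = 0.645497.
λ_− = σ² (1 − √c)² = 8 · (1 − 0.645497)² = 8 · (0.354503)² = 1.005378.
λ_+ = σ² (1 + √c)² = 8 · (1 + 0.645497)² = 8 · (1.645497)² = 21.661289.

Rounded to 4 decimal places: λ_− ≈ 1.0054, λ_+ ≈ 21.6613.


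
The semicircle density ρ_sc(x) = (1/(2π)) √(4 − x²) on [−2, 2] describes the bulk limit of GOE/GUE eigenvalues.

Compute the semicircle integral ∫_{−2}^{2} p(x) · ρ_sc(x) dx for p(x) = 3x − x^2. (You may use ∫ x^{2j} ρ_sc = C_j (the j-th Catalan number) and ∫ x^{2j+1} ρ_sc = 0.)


Write p(x) = Σ a_i x^i, split into monomials and integrate each against ρ_sc separately.
Using ∫ x^{2j} ρ_sc = C_j = (1/(j+1)) C(2j, j) (Catalan numbers) and ∫ x^{2j+1} ρ_sc = 0 (odd monomials vanish by symmetry):
  i = 1 (odd): ∫ x^1 ρ_sc = 0 (vanishes)
  i = 2 (even): a_2 · C_{1} = -1 · 1 = -1

Summing the contributions: ∫_{−2}^{2} p(x) ρ_sc(x) dx = -1.


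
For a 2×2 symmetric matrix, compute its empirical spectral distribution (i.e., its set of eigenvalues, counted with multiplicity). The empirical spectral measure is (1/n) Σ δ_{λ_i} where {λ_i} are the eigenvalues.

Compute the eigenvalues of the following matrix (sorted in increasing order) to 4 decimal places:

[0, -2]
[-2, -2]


Since M is real symmetric, both eigenvalues are real; they are the roots of det(λI − M) = λ² − (tr M) λ + det M.
tr M = 0 + (-2) = -2.
det M = 0·(-2) − (-2)² = 0 − 4 = -4.
Characteristic polynomial: λ² + 2λ − 4 = 0.
Discriminant Δ = (tr M)² − 4·det M = 4 − (-16) = 20; √Δ = 4.472136.
λ = (tr M ± √Δ)/2 = (-2 ± 4.472136)/2, giving (tr M − √Δ)/2 = -3.2361 and (tr M + √Δ)/2 = 1.2361.

Eigenvalues sorted in increasing order: [-3.2361, 1.2361].


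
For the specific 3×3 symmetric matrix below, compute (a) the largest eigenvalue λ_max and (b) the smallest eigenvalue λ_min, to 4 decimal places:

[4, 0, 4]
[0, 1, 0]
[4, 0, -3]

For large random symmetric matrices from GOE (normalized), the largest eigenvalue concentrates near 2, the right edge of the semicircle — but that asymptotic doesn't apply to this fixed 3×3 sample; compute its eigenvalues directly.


Since M is real symmetric, all three eigenvalues are real; they are the roots of det(λI − M) = λ³ − (tr M) λ² + s λ − det M, where s is the sum of the principal 2×2 minors.
tr M = 4 + 1 + (-3) = 2.
s = (4·1 − 0²) + (4·(-3) − 4²) + (1·(-3) − 0²) = 4 + (-28) + (-3) = -27.
det M (expand along row 1) = 4·(-3) − 0·0 + 4·(-4) = -28.
Characteristic polynomial: λ³ − 2λ² − 27λ + 28 = 0.
Substitute λ = y + (tr M)/3 = y + 0.666667 to remove the quadratic term: y³ + p·y + q = 0 with p = s − (tr M)²/3 = -28.333333 and q = −2(tr M)³/27 + (tr M)·s/3 − det M = 9.407407.
Three real roots ⇒ use the trigonometric (Viète) form: r = 2√(−p/3) = 6.146363, φ = arccos(3q/(p·r)) = arccos(-0.162060) = 1.733574 rad.
y_k = r·cos(φ/3 − 2πk/3) for k = 0, 1, 2 gives y = 5.148406, 0.333333, -5.481740.
λ_k = y_k + 0.666667 gives λ = 5.8151, 1.0000, -4.8151 (check: the sum is 2.0000 = tr M).

Hence λ_max = 5.8151 and λ_min = -4.8151.


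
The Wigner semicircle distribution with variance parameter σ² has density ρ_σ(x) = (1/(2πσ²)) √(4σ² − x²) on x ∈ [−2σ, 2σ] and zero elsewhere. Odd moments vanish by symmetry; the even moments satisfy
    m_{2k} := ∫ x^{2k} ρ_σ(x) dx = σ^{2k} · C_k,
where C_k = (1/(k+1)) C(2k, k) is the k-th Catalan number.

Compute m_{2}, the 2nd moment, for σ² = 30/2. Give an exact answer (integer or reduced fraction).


By the scaled semicircle moment identity, m_{2k} = σ^{2k} · C_k with k = 1.
C_1 = (1/(k+1)) · C(2k, k) = (1/2) · C(2, 1) = (1/2) · 2 = 1.
σ^{2k} = (σ²)^k = (30/2)^1 = 15.

Therefore m_{2} = σ^{2} · C_1 = 15 · 1 = 15.


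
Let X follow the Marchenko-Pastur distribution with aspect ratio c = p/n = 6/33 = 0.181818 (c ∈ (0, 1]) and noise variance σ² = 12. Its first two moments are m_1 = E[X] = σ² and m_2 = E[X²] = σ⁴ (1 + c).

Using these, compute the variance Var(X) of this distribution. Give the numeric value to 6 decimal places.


m_1 = E[X] = σ² = 12, so m_1² = 144.
m_2 = E[X²] = σ⁴ (1 + c) = 144 · (1 + 0.181818) = 144 · 1.181818 = 170.181818.
(Note m_2 − m_1² simplifies to c · σ⁴ = 0.181818 · 144.)

Var(X) = m_2 − m_1² = 170.181818 − 144 = 26.181818.


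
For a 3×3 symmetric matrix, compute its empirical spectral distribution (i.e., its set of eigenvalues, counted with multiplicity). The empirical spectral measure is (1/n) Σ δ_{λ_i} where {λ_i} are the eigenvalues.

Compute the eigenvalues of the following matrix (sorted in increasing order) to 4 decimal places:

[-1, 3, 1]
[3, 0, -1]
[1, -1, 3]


Since M is real symmetric, all three eigenvalues are real; they are the roots of det(λI − M) = λ³ − (tr M) λ² + s λ − det M, where s is the sum of the principal 2×2 minors.
tr M = -1 + 0 + 3 = 2.
s = ((-1)·0 − 3²) + ((-1)·3 − 1²) + (0·3 − (-1)²) = -9 + (-4) + (-1) = -14.
det M (expand along row 1) = (-1)·(-1) − 3·10 + 1·(-3) = -32.
Characteristic polynomial: λ³ − 2λ² − 14λ + 32 = 0.
Substitute λ = y + (tr M)/3 = y + 0.666667 to remove the quadratic term: y³ + p·y + q = 0 with p = s − (tr M)²/3 = -15.333333 and q = −2(tr M)³/27 + (tr M)·s/3 − det M = 22.074074.
Three real roots ⇒ use the trigonometric (Viète) form: r = 2√(−p/3) = 4.521553, φ = arccos(3q/(p·r)) = arccos(-0.955167) = 2.841021 rad.
y_k = r·cos(φ/3 − 2πk/3) for k = 0, 1, 2 gives y = 2.641107, 1.857771, -4.498878.
λ_k = y_k + 0.666667 gives λ = 3.3078, 2.5244, -3.8322 (check: the sum is 2.0000 = tr M).

Eigenvalues sorted in increasing order: [-3.8322, 2.5244, 3.3078].


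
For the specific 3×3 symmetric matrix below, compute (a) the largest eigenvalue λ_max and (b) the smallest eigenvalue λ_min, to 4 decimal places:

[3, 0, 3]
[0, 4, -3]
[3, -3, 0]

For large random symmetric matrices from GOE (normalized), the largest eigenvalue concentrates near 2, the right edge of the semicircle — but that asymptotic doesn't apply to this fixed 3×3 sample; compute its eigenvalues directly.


Since M is real symmetric, all three eigenvalues are real; they are the roots of det(λI − M) = λ³ − (tr M) λ² + s λ − det M, where s is the sum of the principal 2×2 minors.
tr M = 3 + 4 + 0 = 7.
s = (3·4 − 0²) + (3·0 − 3²) + (4·0 − (-3)²) = 12 + (-9) + (-9) = -6.
det M (expand along row 1) = 3·(-9) − 0·9 + 3·(-12) = -63.
Characteristic polynomial: λ³ − 7λ² − 6λ + 63 = 0.
Substitute λ = y + (tr M)/3 = y + 2.333333 to remove the quadratic term: y³ + p·y + q = 0 with p = s − (tr M)²/3 = -22.333333 and q = −2(tr M)³/27 + (tr M)·s/3 − det M = 23.592593.
Three real roots ⇒ use the trigonometric (Viète) form: r = 2√(−p/3) = 5.456902, φ = arccos(3q/(p·r)) = arccos(-0.580761) = 2.190459 rad.
y_k = r·cos(φ/3 − 2πk/3) for k = 0, 1, 2 gives y = 4.065787, 1.119149, -5.184935.
λ_k = y_k + 2.333333 gives λ = 6.3991, 3.4525, -2.8516 (check: the sum is 7.0000 = tr M).

Hence λ_max = 6.3991 and λ_min = -2.8516.


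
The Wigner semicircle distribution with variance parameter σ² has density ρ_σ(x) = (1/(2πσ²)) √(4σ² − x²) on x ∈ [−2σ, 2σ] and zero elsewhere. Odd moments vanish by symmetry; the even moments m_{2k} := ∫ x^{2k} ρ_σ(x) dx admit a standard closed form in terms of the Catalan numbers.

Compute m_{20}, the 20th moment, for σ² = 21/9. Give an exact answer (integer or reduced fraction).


By the scaled semicircle moment identity, m_{2k} = σ^{2k} · C_k with k = 10.
C_10 = (1/(k+1)) · C(2k, k) = (1/11) · C(20, 10) = (1/11) · 184756 = 16796.
σ^{2k} = (σ²)^k = (21/9)^10 = 282475249/59049.

Therefore m_{20} = σ^{20} · C_10 = (282475249/59049) · 16796 = 4744454282204/59049.


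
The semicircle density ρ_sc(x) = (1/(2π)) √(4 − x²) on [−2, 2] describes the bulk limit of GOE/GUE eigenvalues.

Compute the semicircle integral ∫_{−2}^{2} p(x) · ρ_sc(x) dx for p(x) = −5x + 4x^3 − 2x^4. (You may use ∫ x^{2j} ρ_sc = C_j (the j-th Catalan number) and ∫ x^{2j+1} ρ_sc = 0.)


Write p(x) = Σ a_i x^i, split into monomials and integrate each against ρ_sc separately.
Using ∫ x^{2j} ρ_sc = C_j = (1/(j+1)) C(2j, j) (Catalan numbers) and ∫ x^{2j+1} ρ_sc = 0 (odd monomials vanish by symmetry):
  i = 1 (odd): ∫ x^1 ρ_sc = 0 (vanishes)
  i = 3 (odd): ∫ x^3 ρ_sc = 0 (vanishes)
  i = 4 (even): a_4 · C_{2} = -2 · 2 = -4

Summing the contributions: ∫_{−2}^{2} p(x) ρ_sc(x) dx = -4.


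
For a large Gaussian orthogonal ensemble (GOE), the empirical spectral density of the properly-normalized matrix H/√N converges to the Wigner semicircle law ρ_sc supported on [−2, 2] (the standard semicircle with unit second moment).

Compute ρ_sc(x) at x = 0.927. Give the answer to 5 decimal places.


ρ_sc(x) = (1/(2π)) √(4 − x²). With x = 0.927:
  4 − x² = 4 − (0.927)² = 4 − 0.859329 = 3.140671.
  √(4 − x²) = 1.772194.
  1/(2π) = 0.159155.
  ρ_sc(0.927) = 0.159155 · 1.772194 = 0.282053.

Rounded to 5 decimal places: ρ_sc(0.927) ≈ 0.28205.


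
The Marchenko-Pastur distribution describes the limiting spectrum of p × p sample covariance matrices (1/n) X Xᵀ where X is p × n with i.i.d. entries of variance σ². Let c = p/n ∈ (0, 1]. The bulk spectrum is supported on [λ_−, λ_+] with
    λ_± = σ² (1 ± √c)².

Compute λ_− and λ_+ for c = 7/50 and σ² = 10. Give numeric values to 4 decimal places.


c = 7/50 = 0.140000; √c = 0.374166.
λ_− = σ² (1 − √c)² = 10 · (1 − 0.374166)² = 10 · (0.625834)² = 3.916685.
λ_+ = σ² (1 + √c)² = 10 · (1 + 0.374166)² = 10 · (1.374166)² = 18.883315.

Rounded to 4 decimal places: λ_− ≈ 3.9167, λ_+ ≈ 18.8833.
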